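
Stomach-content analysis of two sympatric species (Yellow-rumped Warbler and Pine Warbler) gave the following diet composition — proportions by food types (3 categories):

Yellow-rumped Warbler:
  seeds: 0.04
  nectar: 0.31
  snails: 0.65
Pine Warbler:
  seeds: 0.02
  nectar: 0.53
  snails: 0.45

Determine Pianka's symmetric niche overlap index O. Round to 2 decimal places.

Σ p₁ᵢp₂ᵢ = 0.0008 + 0.1643 + 0.2925 = 0.4576
Σp_1ᵢ² = 0.04² + 0.31² + 0.65² = 0.0016 + 0.0961 + 0.4225 = 0.5202
Σp_2ᵢ² = 0.02² + 0.53² + 0.45² = 0.0004 + 0.2809 + 0.2025 = 0.4838
O = 0.4576 / √(0.5202 × 0.4838) = 0.4576 / 0.50167 = 0.9122

0.91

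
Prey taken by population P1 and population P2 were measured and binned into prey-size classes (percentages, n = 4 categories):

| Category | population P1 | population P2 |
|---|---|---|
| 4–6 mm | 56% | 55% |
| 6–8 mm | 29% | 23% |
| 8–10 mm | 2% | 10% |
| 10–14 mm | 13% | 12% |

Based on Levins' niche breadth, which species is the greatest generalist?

population P2

Convert percentages to proportions (divide by 100).
Σp_P1ᵢ² = 0.56² + 0.29² + 0.02² + 0.13² = 0.3136 + 0.0841 + 0.0004 + 0.0169 = 0.4150
B_P1 = 1 / 0.4150 = 2.4096
Σp_P2ᵢ² = 0.55² + 0.23² + 0.10² + 0.12² = 0.3025 + 0.0529 + 0.0100 + 0.0144 = 0.3798
B_P2 = 1 / 0.3798 = 2.6330
Highest B → broadest niche (most generalist): population P2 (B = 2.63).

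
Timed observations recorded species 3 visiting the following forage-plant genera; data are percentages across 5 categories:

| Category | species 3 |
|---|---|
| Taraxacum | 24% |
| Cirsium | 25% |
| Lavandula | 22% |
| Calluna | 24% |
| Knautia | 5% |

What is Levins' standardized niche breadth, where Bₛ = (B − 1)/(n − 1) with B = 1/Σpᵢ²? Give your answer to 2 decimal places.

0.84

Convert percentages to proportions (divide by 100).
Σpᵢ² = 0.24² + 0.25² + 0.22² + 0.24² + 0.05² = 0.0576 + 0.0625 + 0.0484 + 0.0576 + 0.0025 = 0.2286
B = 1 / 0.2286 = 4.3745
Bₛ = (B − 1)/(n − 1) = (4.3745 − 1)/(5 − 1) = 3.3745/4 = 0.8436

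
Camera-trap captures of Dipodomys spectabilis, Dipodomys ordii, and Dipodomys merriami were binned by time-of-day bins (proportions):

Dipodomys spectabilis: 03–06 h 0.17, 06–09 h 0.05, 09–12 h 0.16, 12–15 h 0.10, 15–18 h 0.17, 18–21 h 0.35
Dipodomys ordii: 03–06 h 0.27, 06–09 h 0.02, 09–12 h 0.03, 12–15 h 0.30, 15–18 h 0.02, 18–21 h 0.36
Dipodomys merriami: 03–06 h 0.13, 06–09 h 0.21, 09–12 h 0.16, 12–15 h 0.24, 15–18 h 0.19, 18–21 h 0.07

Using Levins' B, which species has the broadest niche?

Σp_specᵢ² = 0.17² + 0.05² + 0.16² + 0.10² + 0.17² + 0.35² = 0.0289 + 0.0025 + 0.0256 + 0.0100 + 0.0289 + 0.1225 = 0.2184
B_spec = 1 / 0.2184 = 4.5788
Σp_ordiᵢ² = 0.27² + 0.02² + 0.03² + 0.30² + 0.02² + 0.36² = 0.0729 + 0.0004 + 0.0009 + 0.0900 + 0.0004 + 0.1296 = 0.2942
B_ordi = 1 / 0.2942 = 3.3990
Σp_merrᵢ² = 0.13² + 0.21² + 0.16² + 0.24² + 0.19² + 0.07² = 0.0169 + 0.0441 + 0.0256 + 0.0576 + 0.0361 + 0.0049 = 0.1852
B_merr = 1 / 0.1852 = 5.3996
Highest B → broadest niche (most generalist): Dipodomys merriami (B = 5.40).

Dipodomys merriami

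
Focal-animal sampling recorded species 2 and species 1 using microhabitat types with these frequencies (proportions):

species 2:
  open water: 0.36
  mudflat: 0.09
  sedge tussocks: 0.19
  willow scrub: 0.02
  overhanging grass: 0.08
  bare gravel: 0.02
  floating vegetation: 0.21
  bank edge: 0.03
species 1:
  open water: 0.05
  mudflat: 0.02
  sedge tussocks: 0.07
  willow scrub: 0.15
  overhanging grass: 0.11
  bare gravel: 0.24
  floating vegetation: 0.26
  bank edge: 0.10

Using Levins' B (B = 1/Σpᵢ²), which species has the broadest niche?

species 1

Σp_2ᵢ² = 0.36² + 0.09² + 0.19² + 0.02² + 0.08² + 0.02² + 0.21² + 0.03² = 0.1296 + 0.0081 + 0.0361 + 0.0004 + 0.0064 + 0.0004 + 0.0441 + 0.0009 = 0.2260
B_2 = 1 / 0.2260 = 4.4248
Σp_1ᵢ² = 0.05² + 0.02² + 0.07² + 0.15² + 0.11² + 0.24² + 0.26² + 0.10² = 0.0025 + 0.0004 + 0.0049 + 0.0225 + 0.0121 + 0.0576 + 0.0676 + 0.0100 = 0.1776
B_1 = 1 / 0.1776 = 5.6306
Highest B → broadest niche (most generalist): species 1 (B = 5.63).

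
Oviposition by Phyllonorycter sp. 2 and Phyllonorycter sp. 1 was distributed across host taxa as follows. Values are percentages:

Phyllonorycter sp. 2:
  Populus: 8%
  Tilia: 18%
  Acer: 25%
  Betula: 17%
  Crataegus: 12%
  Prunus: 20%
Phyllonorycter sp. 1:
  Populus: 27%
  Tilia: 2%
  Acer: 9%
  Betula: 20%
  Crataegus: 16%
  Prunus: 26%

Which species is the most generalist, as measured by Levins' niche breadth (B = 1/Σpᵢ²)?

Phyllonorycter sp. 2

Convert percentages to proportions (divide by 100).
Σp_2ᵢ² = 0.08² + 0.18² + 0.25² + 0.17² + 0.12² + 0.20² = 0.0064 + 0.0324 + 0.0625 + 0.0289 + 0.0144 + 0.0400 = 0.1846
B_2 = 1 / 0.1846 = 5.4171
Σp_1ᵢ² = 0.27² + 0.02² + 0.09² + 0.20² + 0.16² + 0.26² = 0.0729 + 0.0004 + 0.0081 + 0.0400 + 0.0256 + 0.0676 = 0.2146
B_1 = 1 / 0.2146 = 4.6598
Highest B → broadest niche (most generalist): Phyllonorycter sp. 2 (B = 5.42).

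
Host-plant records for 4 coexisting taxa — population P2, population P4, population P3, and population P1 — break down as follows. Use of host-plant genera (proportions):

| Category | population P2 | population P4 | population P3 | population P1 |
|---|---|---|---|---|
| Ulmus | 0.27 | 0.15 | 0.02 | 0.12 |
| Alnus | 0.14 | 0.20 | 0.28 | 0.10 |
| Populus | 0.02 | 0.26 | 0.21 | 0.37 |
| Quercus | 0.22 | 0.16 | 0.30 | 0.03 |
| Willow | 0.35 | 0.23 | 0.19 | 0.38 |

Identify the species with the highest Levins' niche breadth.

Σp_P2ᵢ² = 0.27² + 0.14² + 0.02² + 0.22² + 0.35² = 0.0729 + 0.0196 + 0.0004 + 0.0484 + 0.1225 = 0.2638
B_P2 = 1 / 0.2638 = 3.7908
Σp_P4ᵢ² = 0.15² + 0.20² + 0.26² + 0.16² + 0.23² = 0.0225 + 0.0400 + 0.0676 + 0.0256 + 0.0529 = 0.2086
B_P4 = 1 / 0.2086 = 4.7939
Σp_P3ᵢ² = 0.02² + 0.28² + 0.21² + 0.30² + 0.19² = 0.0004 + 0.0784 + 0.0441 + 0.0900 + 0.0361 = 0.2490
B_P3 = 1 / 0.2490 = 4.0161
Σp_P1ᵢ² = 0.12² + 0.10² + 0.37² + 0.03² + 0.38² = 0.0144 + 0.0100 + 0.1369 + 0.0009 + 0.1444 = 0.3066
B_P1 = 1 / 0.3066 = 3.2616
Highest B → broadest niche (most generalist): population P4 (B = 4.79).

population P4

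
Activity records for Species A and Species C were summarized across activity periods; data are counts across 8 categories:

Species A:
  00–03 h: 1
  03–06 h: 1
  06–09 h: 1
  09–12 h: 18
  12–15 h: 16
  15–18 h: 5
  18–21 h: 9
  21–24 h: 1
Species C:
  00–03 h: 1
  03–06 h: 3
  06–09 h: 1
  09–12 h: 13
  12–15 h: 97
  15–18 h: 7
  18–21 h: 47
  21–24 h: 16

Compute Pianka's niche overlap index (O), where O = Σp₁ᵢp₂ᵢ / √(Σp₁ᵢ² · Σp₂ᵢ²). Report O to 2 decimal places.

Proportions for Species A (n=52): 1/52=0.0192, 1/52=0.0192, 1/52=0.0192, 18/52=0.3462, 16/52=0.3077, 5/52=0.0962, 9/52=0.1731, 1/52=0.0192
Proportions for Species C (n=185): 1/185=0.0054, 3/185=0.0162, 1/185=0.0054, 13/185=0.0703, 97/185=0.5243, 7/185=0.0378, 47/185=0.2541, 16/185=0.0865
Σ p₁ᵢp₂ᵢ = 0.000104 + 0.000311 + 0.000104 + 0.024338 + 0.161327 + 0.003636 + 0.043985 + 0.001661 = 0.235466
Σp_1ᵢ² = 0.0192² + 0.0192² + 0.0192² + 0.3462² + 0.3077² + 0.0962² + 0.1731² + 0.0192² = 0.000369 + 0.000369 + 0.000369 + 0.119854 + 0.094679 + 0.009254 + 0.029964 + 0.000369 = 0.255227
Σp_2ᵢ² = 0.0054² + 0.0162² + 0.0054² + 0.0703² + 0.5243² + 0.0378² + 0.2541² + 0.0865² = 0.000029 + 0.000262 + 0.000029 + 0.004942 + 0.274890 + 0.001429 + 0.064567 + 0.007482 = 0.353630
O = 0.235466 / √(0.255227 × 0.353630) = 0.235466 / 0.3004262 = 0.7838

0.78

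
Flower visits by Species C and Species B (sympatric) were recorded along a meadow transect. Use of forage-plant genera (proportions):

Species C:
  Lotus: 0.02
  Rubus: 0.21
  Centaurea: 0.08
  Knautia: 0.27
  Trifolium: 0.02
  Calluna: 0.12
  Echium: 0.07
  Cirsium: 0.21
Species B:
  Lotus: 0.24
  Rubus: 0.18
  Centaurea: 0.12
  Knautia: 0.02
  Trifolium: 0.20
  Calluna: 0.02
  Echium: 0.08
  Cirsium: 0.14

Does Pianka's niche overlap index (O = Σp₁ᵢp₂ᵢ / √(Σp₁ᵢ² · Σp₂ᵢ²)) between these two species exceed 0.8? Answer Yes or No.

No

Σ p₁ᵢp₂ᵢ = 0.0048 + 0.0378 + 0.0096 + 0.0054 + 0.0040 + 0.0024 + 0.0056 + 0.0294 = 0.0990
Σp_1ᵢ² = 0.02² + 0.21² + 0.08² + 0.27² + 0.02² + 0.12² + 0.07² + 0.21² = 0.0004 + 0.0441 + 0.0064 + 0.0729 + 0.0004 + 0.0144 + 0.0049 + 0.0441 = 0.1876
Σp_2ᵢ² = 0.24² + 0.18² + 0.12² + 0.02² + 0.20² + 0.02² + 0.08² + 0.14² = 0.0576 + 0.0324 + 0.0144 + 0.0004 + 0.0400 + 0.0004 + 0.0064 + 0.0196 = 0.1712
O = 0.0990 / √(0.1876 × 0.1712) = 0.0990 / 0.17921 = 0.5524
O = 0.5524 < 0.8 → No.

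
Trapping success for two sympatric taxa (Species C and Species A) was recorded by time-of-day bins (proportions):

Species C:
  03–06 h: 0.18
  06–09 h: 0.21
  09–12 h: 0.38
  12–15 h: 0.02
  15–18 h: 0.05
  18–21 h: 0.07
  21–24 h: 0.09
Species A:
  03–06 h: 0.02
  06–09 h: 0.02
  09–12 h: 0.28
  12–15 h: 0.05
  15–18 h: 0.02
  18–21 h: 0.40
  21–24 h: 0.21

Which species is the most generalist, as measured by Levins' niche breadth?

Σp_Cᵢ² = 0.18² + 0.21² + 0.38² + 0.02² + 0.05² + 0.07² + 0.09² = 0.0324 + 0.0441 + 0.1444 + 0.0004 + 0.0025 + 0.0049 + 0.0081 = 0.2368
B_C = 1 / 0.2368 = 4.2230
Σp_Aᵢ² = 0.02² + 0.02² + 0.28² + 0.05² + 0.02² + 0.40² + 0.21² = 0.0004 + 0.0004 + 0.0784 + 0.0025 + 0.0004 + 0.1600 + 0.0441 = 0.2862
B_A = 1 / 0.2862 = 3.4941
Highest B → broadest niche (most generalist): Species C (B = 4.22).

Species C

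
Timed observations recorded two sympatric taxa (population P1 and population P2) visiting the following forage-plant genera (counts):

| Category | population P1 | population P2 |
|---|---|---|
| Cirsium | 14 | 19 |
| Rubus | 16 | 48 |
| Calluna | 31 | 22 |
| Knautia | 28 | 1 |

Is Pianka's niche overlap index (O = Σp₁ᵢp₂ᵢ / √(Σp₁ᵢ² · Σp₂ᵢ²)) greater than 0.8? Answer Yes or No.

No

Proportions for population P1 (n=89): 14/89=0.1573, 16/89=0.1798, 31/89=0.3483, 28/89=0.3146
Proportions for population P2 (n=90): 19/90=0.2111, 48/90=0.5333, 22/90=0.2444, 1/90=0.0111
Σ p₁ᵢp₂ᵢ = 0.033206 + 0.095887 + 0.085125 + 0.003492 = 0.217710
Σp_1ᵢ² = 0.1573² + 0.1798² + 0.3483² + 0.3146² = 0.024743 + 0.032328 + 0.121313 + 0.098973 = 0.277357
Σp_2ᵢ² = 0.2111² + 0.5333² + 0.2444² + 0.0111² = 0.044563 + 0.284409 + 0.059731 + 0.000123 = 0.388826
O = 0.217710 / √(0.277357 × 0.388826) = 0.217710 / 0.3283955 = 0.6630
O = 0.6630 < 0.8 → No.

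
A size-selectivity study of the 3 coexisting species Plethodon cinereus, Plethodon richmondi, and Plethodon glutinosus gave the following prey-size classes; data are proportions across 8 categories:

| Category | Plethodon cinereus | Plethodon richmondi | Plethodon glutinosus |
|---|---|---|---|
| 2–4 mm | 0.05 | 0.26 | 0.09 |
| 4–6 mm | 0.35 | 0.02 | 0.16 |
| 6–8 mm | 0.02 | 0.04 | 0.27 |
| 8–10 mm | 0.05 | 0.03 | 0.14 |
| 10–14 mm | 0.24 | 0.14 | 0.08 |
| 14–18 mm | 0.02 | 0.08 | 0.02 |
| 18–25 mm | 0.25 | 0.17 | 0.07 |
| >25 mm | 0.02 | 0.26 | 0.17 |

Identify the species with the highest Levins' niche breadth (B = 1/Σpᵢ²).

Plethodon glutinosus

Σp_cineᵢ² = 0.05² + 0.35² + 0.02² + 0.05² + 0.24² + 0.02² + 0.25² + 0.02² = 0.0025 + 0.1225 + 0.0004 + 0.0025 + 0.0576 + 0.0004 + 0.0625 + 0.0004 = 0.2488
B_cine = 1 / 0.2488 = 4.0193
Σp_richᵢ² = 0.26² + 0.02² + 0.04² + 0.03² + 0.14² + 0.08² + 0.17² + 0.26² = 0.0676 + 0.0004 + 0.0016 + 0.0009 + 0.0196 + 0.0064 + 0.0289 + 0.0676 = 0.1930
B_rich = 1 / 0.1930 = 5.1813
Σp_glutᵢ² = 0.09² + 0.16² + 0.27² + 0.14² + 0.08² + 0.02² + 0.07² + 0.17² = 0.0081 + 0.0256 + 0.0729 + 0.0196 + 0.0064 + 0.0004 + 0.0049 + 0.0289 = 0.1668
B_glut = 1 / 0.1668 = 5.9952
Highest B → broadest niche (most generalist): Plethodon glutinosus (B = 6.00).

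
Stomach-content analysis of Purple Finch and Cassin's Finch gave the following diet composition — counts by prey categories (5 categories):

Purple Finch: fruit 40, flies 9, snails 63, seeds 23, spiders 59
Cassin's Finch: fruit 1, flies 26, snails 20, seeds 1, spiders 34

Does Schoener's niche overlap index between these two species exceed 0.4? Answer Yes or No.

Yes

Proportions for Purple Finch (n=194): 40/194=0.2062, 9/194=0.0464, 63/194=0.3247, 23/194=0.1186, 59/194=0.3041
Proportions for Cassin's Finch (n=82): 1/82=0.0122, 26/82=0.3171, 20/82=0.2439, 1/82=0.0122, 34/82=0.4146
Σ|p₁ᵢ − p₂ᵢ| = 0.1940 + 0.2707 + 0.0808 + 0.1064 + 0.1105 = 0.7624
D = 1 − ½ × 0.7624 = 1 − 0.38120 = 0.61880
D = 0.61880 > 0.4 → Yes.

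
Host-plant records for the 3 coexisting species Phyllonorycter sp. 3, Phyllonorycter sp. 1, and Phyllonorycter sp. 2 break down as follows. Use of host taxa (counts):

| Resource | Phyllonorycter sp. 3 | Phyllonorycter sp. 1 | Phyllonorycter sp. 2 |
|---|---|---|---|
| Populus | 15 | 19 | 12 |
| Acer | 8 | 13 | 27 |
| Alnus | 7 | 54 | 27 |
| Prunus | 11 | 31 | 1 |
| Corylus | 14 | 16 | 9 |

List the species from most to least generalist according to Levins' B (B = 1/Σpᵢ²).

Phyllonorycter sp. 3 > Phyllonorycter sp. 1 > Phyllonorycter sp. 2

Proportions for Phyllonorycter sp. 3 (n=55): 15/55=0.2727, 8/55=0.1455, 7/55=0.1273, 11/55=0.2000, 14/55=0.2545
Proportions for Phyllonorycter sp. 1 (n=133): 19/133=0.1429, 13/133=0.0977, 54/133=0.4060, 31/133=0.2331, 16/133=0.1203
Proportions for Phyllonorycter sp. 2 (n=76): 12/76=0.1579, 27/76=0.3553, 27/76=0.3553, 1/76=0.0132, 9/76=0.1184
Σp_3ᵢ² = 0.2727² + 0.1455² + 0.1273² + 0.2000² + 0.2545² = 0.074365 + 0.021170 + 0.016205 + 0.040000 + 0.064770 = 0.216510
B_3 = 1 / 0.216510 = 4.6187
Σp_1ᵢ² = 0.1429² + 0.0977² + 0.4060² + 0.2331² + 0.1203² = 0.020420 + 0.009545 + 0.164836 + 0.054336 + 0.014472 = 0.263609
B_1 = 1 / 0.263609 = 3.7935
Σp_2ᵢ² = 0.1579² + 0.3553² + 0.3553² + 0.0132² + 0.1184² = 0.024932 + 0.126238 + 0.126238 + 0.000174 + 0.014019 = 0.291601
B_2 = 1 / 0.291601 = 3.4293
Ranking by B (broadest → narrowest): Phyllonorycter sp. 3 (4.62) > Phyllonorycter sp. 1 (3.79) > Phyllonorycter sp. 2 (3.43)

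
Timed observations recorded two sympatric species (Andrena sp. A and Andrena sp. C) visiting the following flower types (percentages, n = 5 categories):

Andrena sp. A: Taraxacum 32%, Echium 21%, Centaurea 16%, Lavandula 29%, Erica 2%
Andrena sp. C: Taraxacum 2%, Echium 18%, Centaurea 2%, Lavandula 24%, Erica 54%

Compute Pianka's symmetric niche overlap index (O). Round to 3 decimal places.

Convert percentages to proportions (divide by 100).
Σ p₁ᵢp₂ᵢ = 0.0064 + 0.0378 + 0.0032 + 0.0696 + 0.0108 = 0.1278
Σp_1ᵢ² = 0.32² + 0.21² + 0.16² + 0.29² + 0.02² = 0.1024 + 0.0441 + 0.0256 + 0.0841 + 0.0004 = 0.2566
Σp_2ᵢ² = 0.02² + 0.18² + 0.02² + 0.24² + 0.54² = 0.0004 + 0.0324 + 0.0004 + 0.0576 + 0.2916 = 0.3824
O = 0.1278 / √(0.2566 × 0.3824) = 0.1278 / 0.313247 = 0.40798

0.408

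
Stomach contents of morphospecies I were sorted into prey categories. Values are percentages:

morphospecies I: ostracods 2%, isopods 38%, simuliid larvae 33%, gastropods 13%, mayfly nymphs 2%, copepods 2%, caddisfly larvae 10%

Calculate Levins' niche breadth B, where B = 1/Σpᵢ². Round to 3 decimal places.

Convert percentages to proportions (divide by 100).
Σpᵢ² = 0.02² + 0.38² + 0.33² + 0.13² + 0.02² + 0.02² + 0.10² = 0.0004 + 0.1444 + 0.1089 + 0.0169 + 0.0004 + 0.0004 + 0.0100 = 0.2814
B = 1 / 0.2814 = 3.55366

3.554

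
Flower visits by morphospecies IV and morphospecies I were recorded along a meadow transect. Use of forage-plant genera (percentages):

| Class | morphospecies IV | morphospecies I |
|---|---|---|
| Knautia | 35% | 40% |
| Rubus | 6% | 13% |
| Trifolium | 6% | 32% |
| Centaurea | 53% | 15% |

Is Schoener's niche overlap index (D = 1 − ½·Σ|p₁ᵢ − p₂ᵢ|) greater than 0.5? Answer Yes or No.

Convert percentages to proportions (divide by 100).
Σ|p₁ᵢ − p₂ᵢ| = 0.05 + 0.07 + 0.26 + 0.38 = 0.76
D = 1 − ½ × 0.76 = 1 − 0.380 = 0.6200
D = 0.6200 > 0.5 → Yes.

Yes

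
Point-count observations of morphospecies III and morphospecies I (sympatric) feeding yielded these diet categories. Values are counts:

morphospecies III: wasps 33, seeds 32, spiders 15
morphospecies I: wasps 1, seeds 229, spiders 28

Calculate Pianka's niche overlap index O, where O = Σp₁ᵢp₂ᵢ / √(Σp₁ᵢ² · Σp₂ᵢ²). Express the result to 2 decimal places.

0.70

Proportions for morphospecies III (n=80): 33/80=0.4125, 32/80=0.4000, 15/80=0.1875
Proportions for morphospecies I (n=258): 1/258=0.0039, 229/258=0.8876, 28/258=0.1085
Σ p₁ᵢp₂ᵢ = 0.001609 + 0.355040 + 0.020344 = 0.376993
Σp_1ᵢ² = 0.4125² + 0.4000² + 0.1875² = 0.170156 + 0.160000 + 0.035156 = 0.365312
Σp_2ᵢ² = 0.0039² + 0.8876² + 0.1085² = 0.000015 + 0.787834 + 0.011772 = 0.799621
O = 0.376993 / √(0.365312 × 0.799621) = 0.376993 / 0.5404731 = 0.6975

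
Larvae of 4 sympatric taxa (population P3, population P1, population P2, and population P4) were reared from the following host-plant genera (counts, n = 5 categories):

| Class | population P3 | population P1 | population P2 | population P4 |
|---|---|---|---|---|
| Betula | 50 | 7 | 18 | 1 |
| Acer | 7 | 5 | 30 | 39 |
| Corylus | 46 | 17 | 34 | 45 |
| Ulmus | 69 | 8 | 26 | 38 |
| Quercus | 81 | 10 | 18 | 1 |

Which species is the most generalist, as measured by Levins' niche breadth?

population P2

Proportions for population P3 (n=253): 50/253=0.1976, 7/253=0.0277, 46/253=0.1818, 69/253=0.2727, 81/253=0.3202
Proportions for population P1 (n=47): 7/47=0.1489, 5/47=0.1064, 17/47=0.3617, 8/47=0.1702, 10/47=0.2128
Proportions for population P2 (n=126): 18/126=0.1429, 30/126=0.2381, 34/126=0.2698, 26/126=0.2063, 18/126=0.1429
Proportions for population P4 (n=124): 1/124=0.0081, 39/124=0.3145, 45/124=0.3629, 38/124=0.3065, 1/124=0.0081
Σp_P3ᵢ² = 0.1976² + 0.0277² + 0.1818² + 0.2727² + 0.3202² = 0.039046 + 0.000767 + 0.033051 + 0.074365 + 0.102528 = 0.249757
B_P3 = 1 / 0.249757 = 4.0039
Σp_P1ᵢ² = 0.1489² + 0.1064² + 0.3617² + 0.1702² + 0.2128² = 0.022171 + 0.011321 + 0.130827 + 0.028968 + 0.045284 = 0.238571
B_P1 = 1 / 0.238571 = 4.1916
Σp_P2ᵢ² = 0.1429² + 0.2381² + 0.2698² + 0.2063² + 0.1429² = 0.020420 + 0.056692 + 0.072792 + 0.042560 + 0.020420 = 0.212884
B_P2 = 1 / 0.212884 = 4.6974
Σp_P4ᵢ² = 0.0081² + 0.3145² + 0.3629² + 0.3065² + 0.0081² = 0.000066 + 0.098910 + 0.131696 + 0.093942 + 0.000066 = 0.324680
B_P4 = 1 / 0.324680 = 3.0800
Highest B → broadest niche (most generalist): population P2 (B = 4.70).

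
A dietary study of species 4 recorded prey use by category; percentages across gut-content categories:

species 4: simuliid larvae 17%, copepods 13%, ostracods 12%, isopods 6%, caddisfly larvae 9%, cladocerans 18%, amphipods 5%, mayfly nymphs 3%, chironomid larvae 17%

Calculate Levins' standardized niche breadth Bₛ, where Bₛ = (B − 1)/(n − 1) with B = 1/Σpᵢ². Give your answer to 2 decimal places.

0.79

Convert percentages to proportions (divide by 100).
Σpᵢ² = 0.17² + 0.13² + 0.12² + 0.06² + 0.09² + 0.18² + 0.05² + 0.03² + 0.17² = 0.0289 + 0.0169 + 0.0144 + 0.0036 + 0.0081 + 0.0324 + 0.0025 + 0.0009 + 0.0289 = 0.1366
B = 1 / 0.1366 = 7.3206
Bₛ = (B − 1)/(n − 1) = (7.3206 − 1)/(9 − 1) = 6.3206/8 = 0.7901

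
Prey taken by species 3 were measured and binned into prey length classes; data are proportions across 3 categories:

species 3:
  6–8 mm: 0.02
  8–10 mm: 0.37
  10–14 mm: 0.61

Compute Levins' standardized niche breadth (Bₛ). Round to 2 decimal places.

Σpᵢ² = 0.02² + 0.37² + 0.61² = 0.0004 + 0.1369 + 0.3721 = 0.5094
B = 1 / 0.5094 = 1.9631
Bₛ = (B − 1)/(n − 1) = (1.9631 − 1)/(3 − 1) = 0.9631/2 = 0.4816

0.48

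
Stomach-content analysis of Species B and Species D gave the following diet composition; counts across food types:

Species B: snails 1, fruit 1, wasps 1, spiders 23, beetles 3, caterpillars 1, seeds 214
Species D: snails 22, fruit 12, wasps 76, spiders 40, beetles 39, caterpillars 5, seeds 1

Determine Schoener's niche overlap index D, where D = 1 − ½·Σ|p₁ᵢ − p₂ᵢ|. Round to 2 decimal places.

0.13

Proportions for Species B (n=244): 1/244=0.0041, 1/244=0.0041, 1/244=0.0041, 23/244=0.0943, 3/244=0.0123, 1/244=0.0041, 214/244=0.8770
Proportions for Species D (n=195): 22/195=0.1128, 12/195=0.0615, 76/195=0.3897, 40/195=0.2051, 39/195=0.2000, 5/195=0.0256, 1/195=0.0051
Σ|p₁ᵢ − p₂ᵢ| = 0.1087 + 0.0574 + 0.3856 + 0.1108 + 0.1877 + 0.0215 + 0.8719 = 1.7436
D = 1 − ½ × 1.7436 = 1 − 0.87180 = 0.12820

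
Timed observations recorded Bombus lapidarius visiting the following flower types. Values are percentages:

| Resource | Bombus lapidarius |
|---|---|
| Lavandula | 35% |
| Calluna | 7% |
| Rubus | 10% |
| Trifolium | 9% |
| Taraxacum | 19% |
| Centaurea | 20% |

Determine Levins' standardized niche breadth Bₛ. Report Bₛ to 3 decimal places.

0.703

Convert percentages to proportions (divide by 100).
Σpᵢ² = 0.35² + 0.07² + 0.10² + 0.09² + 0.19² + 0.20² = 0.1225 + 0.0049 + 0.0100 + 0.0081 + 0.0361 + 0.0400 = 0.2216
B = 1 / 0.2216 = 4.51264
Bₛ = (B − 1)/(n − 1) = (4.51264 − 1)/(6 − 1) = 3.51264/5 = 0.70253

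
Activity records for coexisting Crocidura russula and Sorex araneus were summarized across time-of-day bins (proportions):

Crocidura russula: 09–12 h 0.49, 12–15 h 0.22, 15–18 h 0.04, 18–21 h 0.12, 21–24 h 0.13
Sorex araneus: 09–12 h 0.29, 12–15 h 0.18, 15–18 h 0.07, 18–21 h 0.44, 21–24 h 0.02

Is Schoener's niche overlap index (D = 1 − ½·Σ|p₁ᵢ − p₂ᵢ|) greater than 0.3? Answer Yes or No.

Yes

Σ|p₁ᵢ − p₂ᵢ| = 0.20 + 0.04 + 0.03 + 0.32 + 0.11 = 0.70
D = 1 − ½ × 0.70 = 1 − 0.350 = 0.6500
D = 0.6500 > 0.3 → Yes.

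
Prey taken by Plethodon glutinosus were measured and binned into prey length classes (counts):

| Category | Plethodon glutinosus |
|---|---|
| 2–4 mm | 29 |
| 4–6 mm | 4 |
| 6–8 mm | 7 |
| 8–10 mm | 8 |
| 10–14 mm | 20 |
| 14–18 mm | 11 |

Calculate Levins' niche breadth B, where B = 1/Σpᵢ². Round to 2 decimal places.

Proportions for Plethodon glutinosus (n=79): 29/79=0.3671, 4/79=0.0506, 7/79=0.0886, 8/79=0.1013, 20/79=0.2532, 11/79=0.1392
Σpᵢ² = 0.3671² + 0.0506² + 0.0886² + 0.1013² + 0.2532² + 0.1392² = 0.134762 + 0.002560 + 0.007850 + 0.010262 + 0.064110 + 0.019377 = 0.238921
B = 1 / 0.238921 = 4.1855

4.19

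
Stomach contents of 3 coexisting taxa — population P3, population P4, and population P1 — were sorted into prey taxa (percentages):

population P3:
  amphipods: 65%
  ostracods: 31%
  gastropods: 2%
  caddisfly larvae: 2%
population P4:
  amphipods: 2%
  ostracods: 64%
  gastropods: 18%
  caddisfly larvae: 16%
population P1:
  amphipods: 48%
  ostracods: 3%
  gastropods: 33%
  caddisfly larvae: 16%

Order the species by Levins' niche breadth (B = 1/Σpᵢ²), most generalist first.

population P1 > population P4 > population P3

Convert percentages to proportions (divide by 100).
Σp_P3ᵢ² = 0.65² + 0.31² + 0.02² + 0.02² = 0.4225 + 0.0961 + 0.0004 + 0.0004 = 0.5194
B_P3 = 1 / 0.5194 = 1.9253
Σp_P4ᵢ² = 0.02² + 0.64² + 0.18² + 0.16² = 0.0004 + 0.4096 + 0.0324 + 0.0256 = 0.4680
B_P4 = 1 / 0.4680 = 2.1368
Σp_P1ᵢ² = 0.48² + 0.03² + 0.33² + 0.16² = 0.2304 + 0.0009 + 0.1089 + 0.0256 = 0.3658
B_P1 = 1 / 0.3658 = 2.7337
Ranking by B (broadest → narrowest): population P1 (2.73) > population P4 (2.14) > population P3 (1.93)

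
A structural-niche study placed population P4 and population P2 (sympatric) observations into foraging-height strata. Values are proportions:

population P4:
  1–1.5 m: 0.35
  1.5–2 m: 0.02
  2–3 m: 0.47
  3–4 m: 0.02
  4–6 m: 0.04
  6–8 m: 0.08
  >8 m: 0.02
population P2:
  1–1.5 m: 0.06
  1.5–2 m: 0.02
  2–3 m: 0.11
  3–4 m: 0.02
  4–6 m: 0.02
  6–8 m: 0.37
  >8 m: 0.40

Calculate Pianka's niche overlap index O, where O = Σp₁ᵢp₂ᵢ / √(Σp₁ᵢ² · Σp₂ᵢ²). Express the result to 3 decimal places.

0.336

Σ p₁ᵢp₂ᵢ = 0.0210 + 0.0004 + 0.0517 + 0.0004 + 0.0008 + 0.0296 + 0.0080 = 0.1119
Σp_1ᵢ² = 0.35² + 0.02² + 0.47² + 0.02² + 0.04² + 0.08² + 0.02² = 0.1225 + 0.0004 + 0.2209 + 0.0004 + 0.0016 + 0.0064 + 0.0004 = 0.3526
Σp_2ᵢ² = 0.06² + 0.02² + 0.11² + 0.02² + 0.02² + 0.37² + 0.40² = 0.0036 + 0.0004 + 0.0121 + 0.0004 + 0.0004 + 0.1369 + 0.1600 = 0.3138
O = 0.1119 / √(0.3526 × 0.3138) = 0.1119 / 0.332635 = 0.33640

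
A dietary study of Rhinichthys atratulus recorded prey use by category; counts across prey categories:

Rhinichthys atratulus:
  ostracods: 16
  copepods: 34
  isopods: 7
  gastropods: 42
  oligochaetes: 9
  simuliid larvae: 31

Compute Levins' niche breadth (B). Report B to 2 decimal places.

Proportions for Rhinichthys atratulus (n=139): 16/139=0.1151, 34/139=0.2446, 7/139=0.0504, 42/139=0.3022, 9/139=0.0647, 31/139=0.2230
Σpᵢ² = 0.1151² + 0.2446² + 0.0504² + 0.3022² + 0.0647² + 0.2230² = 0.013248 + 0.059829 + 0.002540 + 0.091325 + 0.004186 + 0.049729 = 0.220857
B = 1 / 0.220857 = 4.5278

4.53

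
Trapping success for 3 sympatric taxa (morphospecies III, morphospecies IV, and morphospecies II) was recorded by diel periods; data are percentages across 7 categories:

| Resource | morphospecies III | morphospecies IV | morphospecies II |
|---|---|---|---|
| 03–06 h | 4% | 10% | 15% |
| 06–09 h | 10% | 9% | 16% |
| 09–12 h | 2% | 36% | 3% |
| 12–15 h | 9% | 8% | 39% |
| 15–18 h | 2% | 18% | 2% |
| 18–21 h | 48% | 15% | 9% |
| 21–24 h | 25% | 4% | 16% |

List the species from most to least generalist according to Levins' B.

Convert percentages to proportions (divide by 100).
Σp_IIIᵢ² = 0.04² + 0.10² + 0.02² + 0.09² + 0.02² + 0.48² + 0.25² = 0.0016 + 0.0100 + 0.0004 + 0.0081 + 0.0004 + 0.2304 + 0.0625 = 0.3134
B_III = 1 / 0.3134 = 3.1908
Σp_IVᵢ² = 0.10² + 0.09² + 0.36² + 0.08² + 0.18² + 0.15² + 0.04² = 0.0100 + 0.0081 + 0.1296 + 0.0064 + 0.0324 + 0.0225 + 0.0016 = 0.2106
B_IV = 1 / 0.2106 = 4.7483
Σp_IIᵢ² = 0.15² + 0.16² + 0.03² + 0.39² + 0.02² + 0.09² + 0.16² = 0.0225 + 0.0256 + 0.0009 + 0.1521 + 0.0004 + 0.0081 + 0.0256 = 0.2352
B_II = 1 / 0.2352 = 4.2517
Ranking by B (broadest → narrowest): morphospecies IV (4.75) > morphospecies II (4.25) > morphospecies III (3.19)

morphospecies IV > morphospecies II > morphospecies III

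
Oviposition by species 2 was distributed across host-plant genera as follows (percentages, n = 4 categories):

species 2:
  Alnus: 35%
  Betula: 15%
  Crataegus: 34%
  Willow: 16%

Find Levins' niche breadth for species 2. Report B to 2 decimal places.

Convert percentages to proportions (divide by 100).
Σpᵢ² = 0.35² + 0.15² + 0.34² + 0.16² = 0.1225 + 0.0225 + 0.1156 + 0.0256 = 0.2862
B = 1 / 0.2862 = 3.4941

3.49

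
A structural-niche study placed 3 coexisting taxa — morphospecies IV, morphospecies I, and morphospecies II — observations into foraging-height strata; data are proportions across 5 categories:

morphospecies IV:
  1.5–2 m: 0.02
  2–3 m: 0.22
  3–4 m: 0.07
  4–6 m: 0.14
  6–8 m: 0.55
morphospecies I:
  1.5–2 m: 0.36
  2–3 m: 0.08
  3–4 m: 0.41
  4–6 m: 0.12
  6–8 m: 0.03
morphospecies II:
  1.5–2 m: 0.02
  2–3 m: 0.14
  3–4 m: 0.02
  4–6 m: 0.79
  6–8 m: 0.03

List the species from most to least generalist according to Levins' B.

morphospecies I > morphospecies IV > morphospecies II

Σp_IVᵢ² = 0.02² + 0.22² + 0.07² + 0.14² + 0.55² = 0.0004 + 0.0484 + 0.0049 + 0.0196 + 0.3025 = 0.3758
B_IV = 1 / 0.3758 = 2.6610
Σp_Iᵢ² = 0.36² + 0.08² + 0.41² + 0.12² + 0.03² = 0.1296 + 0.0064 + 0.1681 + 0.0144 + 0.0009 = 0.3194
B_I = 1 / 0.3194 = 3.1309
Σp_IIᵢ² = 0.02² + 0.14² + 0.02² + 0.79² + 0.03² = 0.0004 + 0.0196 + 0.0004 + 0.6241 + 0.0009 = 0.6454
B_II = 1 / 0.6454 = 1.5494
Ranking by B (broadest → narrowest): morphospecies I (3.13) > morphospecies IV (2.66) > morphospecies II (1.55)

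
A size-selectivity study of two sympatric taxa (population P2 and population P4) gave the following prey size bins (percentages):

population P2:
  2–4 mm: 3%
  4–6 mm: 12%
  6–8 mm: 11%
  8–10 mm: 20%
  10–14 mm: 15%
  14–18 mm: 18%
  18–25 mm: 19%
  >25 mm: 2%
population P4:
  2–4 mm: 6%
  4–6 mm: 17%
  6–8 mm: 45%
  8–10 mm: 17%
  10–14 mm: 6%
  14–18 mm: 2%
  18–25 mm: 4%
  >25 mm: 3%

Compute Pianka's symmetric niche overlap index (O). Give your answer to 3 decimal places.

0.610

Convert percentages to proportions (divide by 100).
Σ p₁ᵢp₂ᵢ = 0.0018 + 0.0204 + 0.0495 + 0.0340 + 0.0090 + 0.0036 + 0.0076 + 0.0006 = 0.1265
Σp_1ᵢ² = 0.03² + 0.12² + 0.11² + 0.20² + 0.15² + 0.18² + 0.19² + 0.02² = 0.0009 + 0.0144 + 0.0121 + 0.0400 + 0.0225 + 0.0324 + 0.0361 + 0.0004 = 0.1588
Σp_2ᵢ² = 0.06² + 0.17² + 0.45² + 0.17² + 0.06² + 0.02² + 0.04² + 0.03² = 0.0036 + 0.0289 + 0.2025 + 0.0289 + 0.0036 + 0.0004 + 0.0016 + 0.0009 = 0.2704
O = 0.1265 / √(0.1588 × 0.2704) = 0.1265 / 0.207219 = 0.61047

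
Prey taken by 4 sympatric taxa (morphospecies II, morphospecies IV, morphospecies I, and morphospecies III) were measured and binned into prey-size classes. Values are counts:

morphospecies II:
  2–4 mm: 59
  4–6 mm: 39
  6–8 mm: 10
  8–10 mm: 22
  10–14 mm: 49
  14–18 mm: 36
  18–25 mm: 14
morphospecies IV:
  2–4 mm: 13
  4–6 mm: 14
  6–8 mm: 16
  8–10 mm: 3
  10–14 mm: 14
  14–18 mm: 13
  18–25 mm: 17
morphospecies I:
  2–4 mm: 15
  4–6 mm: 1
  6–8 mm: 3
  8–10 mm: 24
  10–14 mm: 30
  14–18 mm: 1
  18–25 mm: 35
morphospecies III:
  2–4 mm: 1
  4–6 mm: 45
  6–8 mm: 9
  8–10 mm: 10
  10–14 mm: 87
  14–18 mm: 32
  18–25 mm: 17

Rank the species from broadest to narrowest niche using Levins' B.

Proportions for morphospecies II (n=229): 59/229=0.2576, 39/229=0.1703, 10/229=0.0437, 22/229=0.0961, 49/229=0.2140, 36/229=0.1572, 14/229=0.0611
Proportions for morphospecies IV (n=90): 13/90=0.1444, 14/90=0.1556, 16/90=0.1778, 3/90=0.0333, 14/90=0.1556, 13/90=0.1444, 17/90=0.1889
Proportions for morphospecies I (n=109): 15/109=0.1376, 1/109=0.0092, 3/109=0.0275, 24/109=0.2202, 30/109=0.2752, 1/109=0.0092, 35/109=0.3211
Proportions for morphospecies III (n=201): 1/201=0.0050, 45/201=0.2239, 9/201=0.0448, 10/201=0.0498, 87/201=0.4328, 32/201=0.1592, 17/201=0.0846
Σp_IIᵢ² = 0.2576² + 0.1703² + 0.0437² + 0.0961² + 0.2140² + 0.1572² + 0.0611² = 0.066358 + 0.029002 + 0.001910 + 0.009235 + 0.045796 + 0.024712 + 0.003733 = 0.180746
B_II = 1 / 0.180746 = 5.5326
Σp_IVᵢ² = 0.1444² + 0.1556² + 0.1778² + 0.0333² + 0.1556² + 0.1444² + 0.1889² = 0.020851 + 0.024211 + 0.031613 + 0.001109 + 0.024211 + 0.020851 + 0.035683 = 0.158529
B_IV = 1 / 0.158529 = 6.3080
Σp_Iᵢ² = 0.1376² + 0.0092² + 0.0275² + 0.2202² + 0.2752² + 0.0092² + 0.3211² = 0.018934 + 0.000085 + 0.000756 + 0.048488 + 0.075735 + 0.000085 + 0.103105 = 0.247188
B_I = 1 / 0.247188 = 4.0455
Σp_IIIᵢ² = 0.0050² + 0.2239² + 0.0448² + 0.0498² + 0.4328² + 0.1592² + 0.0846² = 0.000025 + 0.050131 + 0.002007 + 0.002480 + 0.187316 + 0.025345 + 0.007157 = 0.274461
B_III = 1 / 0.274461 = 3.6435
Ranking by B (broadest → narrowest): morphospecies IV (6.31) > morphospecies II (5.53) > morphospecies I (4.05) > morphospecies III (3.64)

morphospecies IV > morphospecies II > morphospecies I > morphospecies III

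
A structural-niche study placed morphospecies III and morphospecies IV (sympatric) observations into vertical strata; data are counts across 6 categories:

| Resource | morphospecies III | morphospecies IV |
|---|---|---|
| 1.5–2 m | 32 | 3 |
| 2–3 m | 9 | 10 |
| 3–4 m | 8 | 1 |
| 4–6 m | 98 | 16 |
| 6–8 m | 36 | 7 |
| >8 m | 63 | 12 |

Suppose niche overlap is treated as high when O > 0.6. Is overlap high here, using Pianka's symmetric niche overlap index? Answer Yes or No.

Proportions for morphospecies III (n=246): 32/246=0.1301, 9/246=0.0366, 8/246=0.0325, 98/246=0.3984, 36/246=0.1463, 63/246=0.2561
Proportions for morphospecies IV (n=49): 3/49=0.0612, 10/49=0.2041, 1/49=0.0204, 16/49=0.3265, 7/49=0.1429, 12/49=0.2449
Σ p₁ᵢp₂ᵢ = 0.007962 + 0.007470 + 0.000663 + 0.130078 + 0.020906 + 0.062719 = 0.229798
Σp_1ᵢ² = 0.1301² + 0.0366² + 0.0325² + 0.3984² + 0.1463² + 0.2561² = 0.016926 + 0.001340 + 0.001056 + 0.158723 + 0.021404 + 0.065587 = 0.265036
Σp_2ᵢ² = 0.0612² + 0.2041² + 0.0204² + 0.3265² + 0.1429² + 0.2449² = 0.003745 + 0.041657 + 0.000416 + 0.106602 + 0.020420 + 0.059976 = 0.232816
O = 0.229798 / √(0.265036 × 0.232816) = 0.229798 / 0.2484041 = 0.9251
O = 0.9251 > 0.6 → Yes.

Yes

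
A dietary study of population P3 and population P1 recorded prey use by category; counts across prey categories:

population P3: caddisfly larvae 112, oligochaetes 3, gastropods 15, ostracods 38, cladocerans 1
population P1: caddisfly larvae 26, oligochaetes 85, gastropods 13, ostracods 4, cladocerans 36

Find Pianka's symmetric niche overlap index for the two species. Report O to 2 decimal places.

Proportions for population P3 (n=169): 112/169=0.6627, 3/169=0.0178, 15/169=0.0888, 38/169=0.2249, 1/169=0.0059
Proportions for population P1 (n=164): 26/164=0.1585, 85/164=0.5183, 13/164=0.0793, 4/164=0.0244, 36/164=0.2195
Σ p₁ᵢp₂ᵢ = 0.105038 + 0.009226 + 0.007042 + 0.005488 + 0.001295 = 0.128089
Σp_1ᵢ² = 0.6627² + 0.0178² + 0.0888² + 0.2249² + 0.0059² = 0.439171 + 0.000317 + 0.007885 + 0.050580 + 0.000035 = 0.497988
Σp_2ᵢ² = 0.1585² + 0.5183² + 0.0793² + 0.0244² + 0.2195² = 0.025122 + 0.268635 + 0.006288 + 0.000595 + 0.048180 = 0.348820
O = 0.128089 / √(0.497988 × 0.348820) = 0.128089 / 0.4167831 = 0.3073

0.31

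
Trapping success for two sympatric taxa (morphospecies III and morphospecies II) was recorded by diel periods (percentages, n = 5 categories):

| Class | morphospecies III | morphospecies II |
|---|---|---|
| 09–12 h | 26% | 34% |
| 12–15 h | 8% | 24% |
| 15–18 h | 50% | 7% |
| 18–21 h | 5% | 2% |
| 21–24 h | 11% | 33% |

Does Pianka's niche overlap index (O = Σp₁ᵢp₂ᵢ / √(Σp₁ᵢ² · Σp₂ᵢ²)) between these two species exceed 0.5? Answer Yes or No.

Yes

Convert percentages to proportions (divide by 100).
Σ p₁ᵢp₂ᵢ = 0.0884 + 0.0192 + 0.0350 + 0.0010 + 0.0363 = 0.1799
Σp_1ᵢ² = 0.26² + 0.08² + 0.50² + 0.05² + 0.11² = 0.0676 + 0.0064 + 0.2500 + 0.0025 + 0.0121 = 0.3386
Σp_2ᵢ² = 0.34² + 0.24² + 0.07² + 0.02² + 0.33² = 0.1156 + 0.0576 + 0.0049 + 0.0004 + 0.1089 = 0.2874
O = 0.1799 / √(0.3386 × 0.2874) = 0.1799 / 0.31195 = 0.5767
O = 0.5767 > 0.5 → Yes.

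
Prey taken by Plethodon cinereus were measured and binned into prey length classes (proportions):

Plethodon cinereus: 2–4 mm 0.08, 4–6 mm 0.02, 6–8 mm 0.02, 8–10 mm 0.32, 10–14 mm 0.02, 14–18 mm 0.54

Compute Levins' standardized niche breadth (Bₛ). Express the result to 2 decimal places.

0.30

Σpᵢ² = 0.08² + 0.02² + 0.02² + 0.32² + 0.02² + 0.54² = 0.0064 + 0.0004 + 0.0004 + 0.1024 + 0.0004 + 0.2916 = 0.4016
B = 1 / 0.4016 = 2.4900
Bₛ = (B − 1)/(n − 1) = (2.4900 − 1)/(6 − 1) = 1.4900/5 = 0.2980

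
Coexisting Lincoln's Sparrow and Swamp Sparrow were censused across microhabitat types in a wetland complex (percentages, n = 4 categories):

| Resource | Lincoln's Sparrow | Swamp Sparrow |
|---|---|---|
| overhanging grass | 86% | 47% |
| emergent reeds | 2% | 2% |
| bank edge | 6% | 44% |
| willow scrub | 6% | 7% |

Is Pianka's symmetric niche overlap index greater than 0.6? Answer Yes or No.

Convert percentages to proportions (divide by 100).
Σ p₁ᵢp₂ᵢ = 0.4042 + 0.0004 + 0.0264 + 0.0042 = 0.4352
Σp_1ᵢ² = 0.86² + 0.02² + 0.06² + 0.06² = 0.7396 + 0.0004 + 0.0036 + 0.0036 = 0.7472
Σp_2ᵢ² = 0.47² + 0.02² + 0.44² + 0.07² = 0.2209 + 0.0004 + 0.1936 + 0.0049 = 0.4198
O = 0.4352 / √(0.7472 × 0.4198) = 0.4352 / 0.56007 = 0.7770
O = 0.7770 > 0.6 → Yes.

Yes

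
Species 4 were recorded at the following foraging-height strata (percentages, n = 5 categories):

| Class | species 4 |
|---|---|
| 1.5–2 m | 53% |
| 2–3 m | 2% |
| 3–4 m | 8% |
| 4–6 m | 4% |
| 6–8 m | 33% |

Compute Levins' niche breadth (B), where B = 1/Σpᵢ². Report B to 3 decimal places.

2.511

Convert percentages to proportions (divide by 100).
Σpᵢ² = 0.53² + 0.02² + 0.08² + 0.04² + 0.33² = 0.2809 + 0.0004 + 0.0064 + 0.0016 + 0.1089 = 0.3982
B = 1 / 0.3982 = 2.51130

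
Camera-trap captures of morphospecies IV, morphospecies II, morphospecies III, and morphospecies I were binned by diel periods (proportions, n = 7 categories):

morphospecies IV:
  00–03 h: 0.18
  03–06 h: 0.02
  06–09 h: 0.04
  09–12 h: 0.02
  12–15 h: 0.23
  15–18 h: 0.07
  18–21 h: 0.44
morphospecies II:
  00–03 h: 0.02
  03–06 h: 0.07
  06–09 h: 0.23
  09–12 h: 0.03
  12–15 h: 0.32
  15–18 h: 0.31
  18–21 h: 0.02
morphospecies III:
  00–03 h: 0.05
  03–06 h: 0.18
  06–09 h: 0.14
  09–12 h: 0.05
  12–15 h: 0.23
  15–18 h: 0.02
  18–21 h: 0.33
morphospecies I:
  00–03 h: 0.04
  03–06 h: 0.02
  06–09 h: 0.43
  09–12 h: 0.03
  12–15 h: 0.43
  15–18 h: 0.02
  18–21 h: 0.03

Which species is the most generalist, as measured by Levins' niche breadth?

morphospecies III

Σp_IVᵢ² = 0.18² + 0.02² + 0.04² + 0.02² + 0.23² + 0.07² + 0.44² = 0.0324 + 0.0004 + 0.0016 + 0.0004 + 0.0529 + 0.0049 + 0.1936 = 0.2862
B_IV = 1 / 0.2862 = 3.4941
Σp_IIᵢ² = 0.02² + 0.07² + 0.23² + 0.03² + 0.32² + 0.31² + 0.02² = 0.0004 + 0.0049 + 0.0529 + 0.0009 + 0.1024 + 0.0961 + 0.0004 = 0.2580
B_II = 1 / 0.2580 = 3.8760
Σp_IIIᵢ² = 0.05² + 0.18² + 0.14² + 0.05² + 0.23² + 0.02² + 0.33² = 0.0025 + 0.0324 + 0.0196 + 0.0025 + 0.0529 + 0.0004 + 0.1089 = 0.2192
B_III = 1 / 0.2192 = 4.5620
Σp_Iᵢ² = 0.04² + 0.02² + 0.43² + 0.03² + 0.43² + 0.02² + 0.03² = 0.0016 + 0.0004 + 0.1849 + 0.0009 + 0.1849 + 0.0004 + 0.0009 = 0.3740
B_I = 1 / 0.3740 = 2.6738
Highest B → broadest niche (most generalist): morphospecies III (B = 4.56).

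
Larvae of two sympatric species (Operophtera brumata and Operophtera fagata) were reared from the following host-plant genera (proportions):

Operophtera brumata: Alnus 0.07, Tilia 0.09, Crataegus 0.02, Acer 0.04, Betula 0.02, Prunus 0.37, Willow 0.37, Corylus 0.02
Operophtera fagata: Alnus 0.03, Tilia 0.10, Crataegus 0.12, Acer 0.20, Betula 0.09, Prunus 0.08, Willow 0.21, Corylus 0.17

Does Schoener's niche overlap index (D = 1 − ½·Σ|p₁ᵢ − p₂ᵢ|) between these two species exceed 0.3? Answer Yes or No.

Σ|p₁ᵢ − p₂ᵢ| = 0.04 + 0.01 + 0.10 + 0.16 + 0.07 + 0.29 + 0.16 + 0.15 = 0.98
D = 1 − ½ × 0.98 = 1 − 0.490 = 0.5100
D = 0.5100 > 0.3 → Yes.

Yes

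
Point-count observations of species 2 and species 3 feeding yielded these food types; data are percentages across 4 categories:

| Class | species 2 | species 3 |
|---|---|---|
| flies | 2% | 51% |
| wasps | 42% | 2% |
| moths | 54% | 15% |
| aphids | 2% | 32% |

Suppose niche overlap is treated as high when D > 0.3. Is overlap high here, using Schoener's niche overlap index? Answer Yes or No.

Convert percentages to proportions (divide by 100).
Σ|p₁ᵢ − p₂ᵢ| = 0.49 + 0.40 + 0.39 + 0.30 = 1.58
D = 1 − ½ × 1.58 = 1 − 0.790 = 0.2100
D = 0.2100 < 0.3 → No.

No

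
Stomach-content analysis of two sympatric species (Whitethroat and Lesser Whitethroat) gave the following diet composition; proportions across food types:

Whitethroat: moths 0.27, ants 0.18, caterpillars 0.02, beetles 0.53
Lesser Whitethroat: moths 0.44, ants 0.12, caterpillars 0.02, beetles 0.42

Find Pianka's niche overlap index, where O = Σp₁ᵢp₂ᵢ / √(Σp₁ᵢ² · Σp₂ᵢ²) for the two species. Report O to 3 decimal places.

0.942

Σ p₁ᵢp₂ᵢ = 0.1188 + 0.0216 + 0.0004 + 0.2226 = 0.3634
Σp_1ᵢ² = 0.27² + 0.18² + 0.02² + 0.53² = 0.0729 + 0.0324 + 0.0004 + 0.2809 = 0.3866
Σp_2ᵢ² = 0.44² + 0.12² + 0.02² + 0.42² = 0.1936 + 0.0144 + 0.0004 + 0.1764 = 0.3848
O = 0.3634 / √(0.3866 × 0.3848) = 0.3634 / 0.385699 = 0.94219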